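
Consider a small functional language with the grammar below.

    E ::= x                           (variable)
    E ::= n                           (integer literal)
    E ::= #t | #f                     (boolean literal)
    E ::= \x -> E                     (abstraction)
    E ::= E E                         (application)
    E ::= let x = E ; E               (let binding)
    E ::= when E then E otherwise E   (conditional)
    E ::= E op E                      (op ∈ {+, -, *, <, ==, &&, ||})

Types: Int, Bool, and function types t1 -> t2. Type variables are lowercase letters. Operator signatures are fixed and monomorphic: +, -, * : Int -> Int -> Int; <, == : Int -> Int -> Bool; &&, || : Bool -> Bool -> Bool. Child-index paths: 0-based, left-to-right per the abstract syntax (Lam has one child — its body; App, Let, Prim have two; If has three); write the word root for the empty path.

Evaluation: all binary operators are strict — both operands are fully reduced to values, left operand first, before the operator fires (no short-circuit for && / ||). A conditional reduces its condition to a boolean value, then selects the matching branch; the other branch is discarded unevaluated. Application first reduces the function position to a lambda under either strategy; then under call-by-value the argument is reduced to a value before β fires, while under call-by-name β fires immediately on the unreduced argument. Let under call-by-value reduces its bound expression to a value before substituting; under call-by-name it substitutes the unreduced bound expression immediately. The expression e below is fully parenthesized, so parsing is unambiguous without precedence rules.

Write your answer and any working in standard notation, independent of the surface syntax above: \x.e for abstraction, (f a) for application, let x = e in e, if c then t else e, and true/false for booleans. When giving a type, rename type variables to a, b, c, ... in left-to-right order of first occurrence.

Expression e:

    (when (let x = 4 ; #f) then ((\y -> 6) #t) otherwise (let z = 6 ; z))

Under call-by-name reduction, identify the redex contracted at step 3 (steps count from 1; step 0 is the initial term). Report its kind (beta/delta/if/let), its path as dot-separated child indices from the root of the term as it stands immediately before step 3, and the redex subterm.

Answer: let at root : (let z = 6 in z)

Working:
step 0: (if (let x = 4 in false) then ((\y.6) true) else (let z = 6 in z))
step 1: [let@0] (if false then ((\y.6) true) else (let z = 6 in z))
step 2: [if@root] (let z = 6 in z)
step 3: [let@root] 6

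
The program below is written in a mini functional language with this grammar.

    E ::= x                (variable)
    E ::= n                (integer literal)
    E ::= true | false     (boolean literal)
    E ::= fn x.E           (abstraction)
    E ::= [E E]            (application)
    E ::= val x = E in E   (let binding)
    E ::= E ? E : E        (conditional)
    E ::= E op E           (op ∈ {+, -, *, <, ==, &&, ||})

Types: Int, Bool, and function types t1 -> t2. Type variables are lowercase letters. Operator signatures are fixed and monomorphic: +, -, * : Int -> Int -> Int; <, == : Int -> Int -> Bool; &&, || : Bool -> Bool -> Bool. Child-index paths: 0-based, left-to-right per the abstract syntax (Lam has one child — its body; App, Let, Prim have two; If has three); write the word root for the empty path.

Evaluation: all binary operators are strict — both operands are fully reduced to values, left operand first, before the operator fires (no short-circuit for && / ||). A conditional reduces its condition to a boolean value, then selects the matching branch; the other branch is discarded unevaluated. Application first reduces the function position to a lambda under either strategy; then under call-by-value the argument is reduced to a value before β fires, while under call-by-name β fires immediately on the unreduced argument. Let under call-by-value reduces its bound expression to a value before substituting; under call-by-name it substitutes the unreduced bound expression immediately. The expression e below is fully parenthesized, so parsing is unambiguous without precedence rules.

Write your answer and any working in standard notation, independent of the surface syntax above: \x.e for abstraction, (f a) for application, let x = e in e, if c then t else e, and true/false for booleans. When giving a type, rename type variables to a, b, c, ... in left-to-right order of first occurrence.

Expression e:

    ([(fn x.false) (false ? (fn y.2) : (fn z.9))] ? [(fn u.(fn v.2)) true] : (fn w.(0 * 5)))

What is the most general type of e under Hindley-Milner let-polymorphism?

Derivation:
\x._ : a -> Bool
  unify Bool ~ Bool
\y._ : b -> Int
\z._ : c -> Int
  unify b -> Int ~ c -> Int
  unify b ~ c
  unify Int ~ Int
  unify a -> Bool ~ (c -> Int) -> d
  unify a ~ c -> Int
  unify Bool ~ d
_ _ : Bool
  unify Bool ~ Bool
\v._ : f -> Int
\u._ : e -> f -> Int
  unify e -> f -> Int ~ Bool -> g
  unify e ~ Bool
  unify f -> Int ~ g
_ _ : f -> Int
  unify Int ~ Int
  unify Int ~ Int
\w._ : h -> Int
  unify f -> Int ~ h -> Int
  unify f ~ h
  unify Int ~ Int

Answer: a -> Int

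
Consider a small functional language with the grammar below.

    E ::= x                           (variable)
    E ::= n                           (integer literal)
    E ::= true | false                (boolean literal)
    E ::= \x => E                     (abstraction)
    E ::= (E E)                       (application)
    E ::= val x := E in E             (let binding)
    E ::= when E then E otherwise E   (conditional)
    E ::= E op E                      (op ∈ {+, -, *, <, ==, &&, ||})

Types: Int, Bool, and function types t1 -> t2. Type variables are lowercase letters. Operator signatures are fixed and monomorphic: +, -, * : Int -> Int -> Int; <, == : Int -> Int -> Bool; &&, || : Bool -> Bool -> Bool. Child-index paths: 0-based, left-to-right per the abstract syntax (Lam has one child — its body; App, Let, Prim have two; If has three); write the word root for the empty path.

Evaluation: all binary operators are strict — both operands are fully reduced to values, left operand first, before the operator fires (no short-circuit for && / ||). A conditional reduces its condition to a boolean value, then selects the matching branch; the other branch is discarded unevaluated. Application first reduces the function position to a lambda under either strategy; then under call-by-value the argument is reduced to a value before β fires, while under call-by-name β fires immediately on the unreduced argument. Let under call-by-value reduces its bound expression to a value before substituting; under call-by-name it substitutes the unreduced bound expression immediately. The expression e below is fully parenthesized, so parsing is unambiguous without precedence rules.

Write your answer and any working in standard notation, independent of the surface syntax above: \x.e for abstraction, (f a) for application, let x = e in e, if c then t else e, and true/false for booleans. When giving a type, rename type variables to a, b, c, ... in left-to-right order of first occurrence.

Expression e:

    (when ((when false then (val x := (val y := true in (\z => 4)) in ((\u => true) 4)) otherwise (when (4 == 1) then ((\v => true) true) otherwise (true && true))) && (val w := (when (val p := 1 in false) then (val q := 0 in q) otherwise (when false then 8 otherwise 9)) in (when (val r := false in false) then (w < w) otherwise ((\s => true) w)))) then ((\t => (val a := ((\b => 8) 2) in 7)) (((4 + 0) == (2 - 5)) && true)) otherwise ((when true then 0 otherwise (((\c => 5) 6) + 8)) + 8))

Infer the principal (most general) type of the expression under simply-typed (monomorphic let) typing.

Trace:
  unify Bool ~ Bool
let y : Bool
\z._ : a -> Int
let x : a -> Int
\u._ : b -> Bool
  unify b -> Bool ~ Int -> c
  unify b ~ Int
  unify Bool ~ c
_ _ : Bool
  unify Int ~ Int
  unify Int ~ Int
  unify Bool ~ Bool
\v._ : d -> Bool
  unify d -> Bool ~ Bool -> e
  unify d ~ Bool
  unify Bool ~ e
_ _ : Bool
  unify Bool ~ Bool
  unify Bool ~ Bool
  unify Bool ~ Bool
  unify Bool ~ Bool
  unify Bool ~ Bool
let p : Int
  unify Bool ~ Bool
let q : Int
q : Int
  unify Bool ~ Bool
  unify Int ~ Int
  unify Int ~ Int
let w : Int
let r : Bool
  unify Bool ~ Bool
w : Int
  unify Int ~ Int
w : Int
  unify Int ~ Int
\s._ : f -> Bool
w : Int
  unify f -> Bool ~ Int -> g
  unify f ~ Int
  unify Bool ~ g
_ _ : Bool
  unify Bool ~ Bool
  unify Bool ~ Bool
  unify Bool ~ Bool
\b._ : i -> Int
  unify i -> Int ~ Int -> j
  unify i ~ Int
  unify Int ~ j
_ _ : Int
let a : Int
\t._ : h -> Int
  unify Int ~ Int
  unify Int ~ Int
  unify Int ~ Int
  unify Int ~ Int
  unify Int ~ Int
  unify Int ~ Int
  unify Bool ~ Bool
  unify Bool ~ Bool
  unify h -> Int ~ Bool -> k
  unify h ~ Bool
  unify Int ~ k
_ _ : Int
  unify Bool ~ Bool
\c._ : l -> Int
  unify l -> Int ~ Int -> m
  unify l ~ Int
  unify Int ~ m
_ _ : Int
  unify Int ~ Int
  unify Int ~ Int
  unify Int ~ Int
  unify Int ~ Int
  unify Int ~ Int
  unify Int ~ Int

Answer: Int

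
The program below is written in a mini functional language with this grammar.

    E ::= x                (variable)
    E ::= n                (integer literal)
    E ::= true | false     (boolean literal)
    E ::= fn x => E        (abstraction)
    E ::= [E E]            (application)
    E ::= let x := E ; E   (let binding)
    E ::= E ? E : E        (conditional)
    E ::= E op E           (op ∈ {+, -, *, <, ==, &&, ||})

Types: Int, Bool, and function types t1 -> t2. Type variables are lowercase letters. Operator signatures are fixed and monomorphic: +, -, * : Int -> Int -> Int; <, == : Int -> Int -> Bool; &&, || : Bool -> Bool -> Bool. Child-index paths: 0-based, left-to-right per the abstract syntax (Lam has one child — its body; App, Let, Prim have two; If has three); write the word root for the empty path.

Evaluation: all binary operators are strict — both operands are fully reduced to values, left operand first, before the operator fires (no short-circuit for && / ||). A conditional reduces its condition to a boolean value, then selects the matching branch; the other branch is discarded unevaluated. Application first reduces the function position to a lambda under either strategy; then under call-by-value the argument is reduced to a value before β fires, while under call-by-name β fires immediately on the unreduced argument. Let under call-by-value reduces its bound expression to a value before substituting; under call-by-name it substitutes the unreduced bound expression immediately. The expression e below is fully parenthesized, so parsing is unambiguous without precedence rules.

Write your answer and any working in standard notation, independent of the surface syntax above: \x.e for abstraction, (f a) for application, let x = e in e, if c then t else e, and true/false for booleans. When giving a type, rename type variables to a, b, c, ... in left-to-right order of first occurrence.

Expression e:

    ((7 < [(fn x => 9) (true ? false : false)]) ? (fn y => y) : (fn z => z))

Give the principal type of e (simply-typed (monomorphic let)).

Answer: a -> a

Derivation:
  unify Int ~ Int
\x._ : a -> Int
  unify Bool ~ Bool
  unify Bool ~ Bool
  unify a -> Int ~ Bool -> b
  unify a ~ Bool
  unify Int ~ b
_ _ : Int
  unify Int ~ Int
  unify Bool ~ Bool
y : c
\y._ : c -> c
z : d
\z._ : d -> d
  unify c -> c ~ d -> d
  unify c ~ d
  unify d ~ d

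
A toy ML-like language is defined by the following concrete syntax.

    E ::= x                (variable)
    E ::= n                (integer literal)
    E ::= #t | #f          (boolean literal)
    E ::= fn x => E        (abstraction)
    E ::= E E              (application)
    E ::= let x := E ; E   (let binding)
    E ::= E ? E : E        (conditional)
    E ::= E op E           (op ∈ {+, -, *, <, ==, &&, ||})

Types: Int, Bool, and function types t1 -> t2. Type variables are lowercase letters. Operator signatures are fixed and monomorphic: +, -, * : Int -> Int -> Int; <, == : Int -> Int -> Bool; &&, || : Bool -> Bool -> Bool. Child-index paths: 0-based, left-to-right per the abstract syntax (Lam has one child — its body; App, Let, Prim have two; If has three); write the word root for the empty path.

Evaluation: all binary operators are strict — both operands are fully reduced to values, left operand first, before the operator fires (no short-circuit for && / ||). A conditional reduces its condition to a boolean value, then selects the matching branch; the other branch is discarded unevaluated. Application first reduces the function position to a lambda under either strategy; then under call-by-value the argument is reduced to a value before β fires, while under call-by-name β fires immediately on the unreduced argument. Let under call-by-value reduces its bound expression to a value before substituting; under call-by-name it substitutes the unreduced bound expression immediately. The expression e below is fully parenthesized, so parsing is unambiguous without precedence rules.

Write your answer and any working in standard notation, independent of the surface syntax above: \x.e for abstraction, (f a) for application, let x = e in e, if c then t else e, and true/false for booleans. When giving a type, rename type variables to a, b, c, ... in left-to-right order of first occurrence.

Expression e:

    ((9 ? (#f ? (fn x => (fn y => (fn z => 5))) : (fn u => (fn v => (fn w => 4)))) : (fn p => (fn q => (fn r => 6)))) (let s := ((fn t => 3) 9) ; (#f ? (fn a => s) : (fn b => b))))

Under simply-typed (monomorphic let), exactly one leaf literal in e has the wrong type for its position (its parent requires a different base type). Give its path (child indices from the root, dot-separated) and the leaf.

Trace:
  unify Int ~ Bool
  FAIL: mismatch Int ~ Bool

Answer: 0.0 : 9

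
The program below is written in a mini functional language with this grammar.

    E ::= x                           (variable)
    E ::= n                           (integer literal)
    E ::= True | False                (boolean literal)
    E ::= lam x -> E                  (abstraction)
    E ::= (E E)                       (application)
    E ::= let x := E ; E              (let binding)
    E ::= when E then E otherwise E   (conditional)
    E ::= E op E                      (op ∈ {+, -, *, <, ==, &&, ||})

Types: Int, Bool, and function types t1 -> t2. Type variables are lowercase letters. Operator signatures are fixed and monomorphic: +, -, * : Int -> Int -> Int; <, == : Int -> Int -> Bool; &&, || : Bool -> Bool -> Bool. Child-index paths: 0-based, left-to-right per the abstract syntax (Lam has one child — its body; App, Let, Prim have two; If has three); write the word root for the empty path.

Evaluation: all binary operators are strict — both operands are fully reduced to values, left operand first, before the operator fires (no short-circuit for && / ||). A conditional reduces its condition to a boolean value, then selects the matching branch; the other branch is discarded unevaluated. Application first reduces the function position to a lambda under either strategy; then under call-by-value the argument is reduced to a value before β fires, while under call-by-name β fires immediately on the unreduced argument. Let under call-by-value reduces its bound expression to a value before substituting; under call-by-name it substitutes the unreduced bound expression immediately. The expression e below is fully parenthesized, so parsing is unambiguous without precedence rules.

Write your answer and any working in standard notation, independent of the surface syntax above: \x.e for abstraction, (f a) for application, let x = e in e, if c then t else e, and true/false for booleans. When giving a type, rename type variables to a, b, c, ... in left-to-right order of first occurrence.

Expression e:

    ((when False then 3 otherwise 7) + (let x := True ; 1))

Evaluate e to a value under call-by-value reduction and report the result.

Trace:
step 0: ((if false then 3 else 7) + (let x = true in 1))
step 1: [if@0] (7 + (let x = true in 1))
step 2: [let@1] (7 + 1)
step 3: [delta@root] 8

Answer: 8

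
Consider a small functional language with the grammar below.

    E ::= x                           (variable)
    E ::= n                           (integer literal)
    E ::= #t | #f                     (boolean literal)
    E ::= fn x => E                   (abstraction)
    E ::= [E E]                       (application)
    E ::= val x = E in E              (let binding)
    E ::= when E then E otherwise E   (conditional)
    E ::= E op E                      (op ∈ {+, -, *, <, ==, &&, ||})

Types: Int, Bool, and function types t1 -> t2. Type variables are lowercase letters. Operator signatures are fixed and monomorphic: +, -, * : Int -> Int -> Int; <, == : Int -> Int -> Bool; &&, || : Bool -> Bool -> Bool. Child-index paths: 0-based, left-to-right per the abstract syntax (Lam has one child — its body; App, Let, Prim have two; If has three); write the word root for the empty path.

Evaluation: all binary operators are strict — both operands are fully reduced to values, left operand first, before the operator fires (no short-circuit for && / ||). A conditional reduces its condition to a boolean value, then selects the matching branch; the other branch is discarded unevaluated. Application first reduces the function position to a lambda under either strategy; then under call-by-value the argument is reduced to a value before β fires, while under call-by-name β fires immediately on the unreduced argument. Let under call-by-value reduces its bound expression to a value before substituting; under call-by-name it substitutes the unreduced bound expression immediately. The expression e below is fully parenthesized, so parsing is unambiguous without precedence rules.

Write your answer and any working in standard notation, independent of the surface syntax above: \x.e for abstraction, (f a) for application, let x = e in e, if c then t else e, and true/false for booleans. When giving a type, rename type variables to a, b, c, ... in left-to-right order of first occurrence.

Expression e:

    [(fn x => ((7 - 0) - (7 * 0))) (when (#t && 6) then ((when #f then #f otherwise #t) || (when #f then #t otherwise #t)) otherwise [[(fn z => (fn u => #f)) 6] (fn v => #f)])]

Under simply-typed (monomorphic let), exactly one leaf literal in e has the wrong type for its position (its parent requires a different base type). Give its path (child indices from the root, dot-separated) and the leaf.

Working:
  unify Int ~ Int
  unify Int ~ Int
  unify Int ~ Int
  unify Int ~ Int
  unify Int ~ Int
  unify Int ~ Int
\x._ : a -> Int
  unify Bool ~ Bool
  unify Int ~ Bool
  FAIL: mismatch Int ~ Bool

Answer: 1.0.1 : 6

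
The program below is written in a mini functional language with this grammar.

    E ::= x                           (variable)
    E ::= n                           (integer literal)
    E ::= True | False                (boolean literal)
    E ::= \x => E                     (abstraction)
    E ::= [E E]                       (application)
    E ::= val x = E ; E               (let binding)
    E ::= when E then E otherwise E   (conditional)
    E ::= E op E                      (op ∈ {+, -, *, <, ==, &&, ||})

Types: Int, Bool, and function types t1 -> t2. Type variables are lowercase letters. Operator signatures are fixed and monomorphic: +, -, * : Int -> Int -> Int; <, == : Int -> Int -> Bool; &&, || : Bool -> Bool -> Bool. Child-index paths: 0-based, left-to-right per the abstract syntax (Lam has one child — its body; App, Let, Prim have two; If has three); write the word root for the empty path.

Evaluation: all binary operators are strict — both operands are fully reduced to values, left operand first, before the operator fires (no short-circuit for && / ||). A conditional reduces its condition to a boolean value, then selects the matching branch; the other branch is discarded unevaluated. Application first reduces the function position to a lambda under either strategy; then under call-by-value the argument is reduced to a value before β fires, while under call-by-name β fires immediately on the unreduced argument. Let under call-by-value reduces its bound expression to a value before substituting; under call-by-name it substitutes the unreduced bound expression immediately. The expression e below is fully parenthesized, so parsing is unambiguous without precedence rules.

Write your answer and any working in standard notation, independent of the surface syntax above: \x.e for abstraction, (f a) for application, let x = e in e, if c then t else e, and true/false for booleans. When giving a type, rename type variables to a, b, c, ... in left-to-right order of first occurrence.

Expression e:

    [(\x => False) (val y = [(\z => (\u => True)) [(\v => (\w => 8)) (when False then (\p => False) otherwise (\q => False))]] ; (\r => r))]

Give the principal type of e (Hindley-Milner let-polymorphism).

Trace:
\x._ : a -> Bool
\u._ : c -> Bool
\z._ : b -> c -> Bool
\w._ : e -> Int
\v._ : d -> e -> Int
  unify Bool ~ Bool
\p._ : f -> Bool
\q._ : g -> Bool
  unify f -> Bool ~ g -> Bool
  unify f ~ g
  unify Bool ~ Bool
  unify d -> e -> Int ~ (g -> Bool) -> h
  unify d ~ g -> Bool
  unify e -> Int ~ h
_ _ : e -> Int
  unify b -> c -> Bool ~ (e -> Int) -> i
  unify b ~ e -> Int
  unify c -> Bool ~ i
_ _ : c -> Bool
let y : forall. c -> Bool
r : j
\r._ : j -> j
  unify a -> Bool ~ (j -> j) -> k
  unify a ~ j -> j
  unify Bool ~ k
_ _ : Bool

Answer: Bool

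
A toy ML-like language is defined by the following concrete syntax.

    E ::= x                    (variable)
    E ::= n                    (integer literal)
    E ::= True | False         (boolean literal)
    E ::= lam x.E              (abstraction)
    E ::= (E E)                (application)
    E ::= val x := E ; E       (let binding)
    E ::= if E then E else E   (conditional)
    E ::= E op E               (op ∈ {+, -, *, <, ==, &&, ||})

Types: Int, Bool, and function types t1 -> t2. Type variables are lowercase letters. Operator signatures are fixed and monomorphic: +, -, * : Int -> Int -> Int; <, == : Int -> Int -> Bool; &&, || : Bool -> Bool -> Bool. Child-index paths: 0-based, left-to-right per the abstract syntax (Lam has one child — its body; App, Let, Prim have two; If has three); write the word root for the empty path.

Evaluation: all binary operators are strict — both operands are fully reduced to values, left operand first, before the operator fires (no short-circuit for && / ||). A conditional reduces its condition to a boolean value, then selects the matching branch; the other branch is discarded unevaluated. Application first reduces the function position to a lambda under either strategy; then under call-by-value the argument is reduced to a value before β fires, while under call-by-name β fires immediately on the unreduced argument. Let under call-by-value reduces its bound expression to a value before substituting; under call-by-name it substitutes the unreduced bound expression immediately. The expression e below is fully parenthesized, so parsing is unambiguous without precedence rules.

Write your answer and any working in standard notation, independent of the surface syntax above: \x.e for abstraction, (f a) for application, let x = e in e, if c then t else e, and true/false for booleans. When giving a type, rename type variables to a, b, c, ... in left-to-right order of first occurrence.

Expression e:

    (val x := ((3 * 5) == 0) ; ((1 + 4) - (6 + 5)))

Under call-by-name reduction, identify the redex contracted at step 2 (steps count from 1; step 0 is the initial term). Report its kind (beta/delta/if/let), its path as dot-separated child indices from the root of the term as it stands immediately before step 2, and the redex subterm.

Derivation:
step 0: (let x = ((3 * 5) == 0) in ((1 + 4) - (6 + 5)))
step 1: [let@root] ((1 + 4) - (6 + 5))
step 2: [delta@0] (5 - (6 + 5))

Answer: delta at 0 : (1 + 4)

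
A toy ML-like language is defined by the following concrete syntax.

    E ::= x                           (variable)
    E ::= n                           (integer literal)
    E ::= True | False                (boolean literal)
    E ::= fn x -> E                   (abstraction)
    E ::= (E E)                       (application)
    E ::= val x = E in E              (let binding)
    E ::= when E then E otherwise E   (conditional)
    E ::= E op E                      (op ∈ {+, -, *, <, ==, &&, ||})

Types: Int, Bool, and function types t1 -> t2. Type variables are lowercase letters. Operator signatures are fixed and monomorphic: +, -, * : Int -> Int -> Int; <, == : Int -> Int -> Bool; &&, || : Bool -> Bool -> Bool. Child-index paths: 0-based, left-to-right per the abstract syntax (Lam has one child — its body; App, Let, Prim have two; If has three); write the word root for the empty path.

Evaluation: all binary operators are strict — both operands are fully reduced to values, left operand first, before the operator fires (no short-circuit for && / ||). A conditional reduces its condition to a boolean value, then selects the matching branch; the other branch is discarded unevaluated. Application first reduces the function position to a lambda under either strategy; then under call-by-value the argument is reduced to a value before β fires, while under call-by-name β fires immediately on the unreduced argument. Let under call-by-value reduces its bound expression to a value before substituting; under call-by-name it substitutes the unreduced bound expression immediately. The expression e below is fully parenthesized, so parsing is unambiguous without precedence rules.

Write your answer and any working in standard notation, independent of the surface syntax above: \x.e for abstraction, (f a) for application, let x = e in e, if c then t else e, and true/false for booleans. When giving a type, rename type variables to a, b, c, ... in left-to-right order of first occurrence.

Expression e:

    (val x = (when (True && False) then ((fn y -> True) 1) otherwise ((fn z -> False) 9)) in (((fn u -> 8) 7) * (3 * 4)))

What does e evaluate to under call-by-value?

Derivation:
step 0: (let x = (if (true && false) then ((\y.true) 1) else ((\z.false) 9)) in (((\u.8) 7) * (3 * 4)))
step 1: [delta@0.0] (let x = (if false then ((\y.true) 1) else ((\z.false) 9)) in (((\u.8) 7) * (3 * 4)))
step 2: [if@0] (let x = ((\z.false) 9) in (((\u.8) 7) * (3 * 4)))
step 3: [beta@0] (let x = false in (((\u.8) 7) * (3 * 4)))
step 4: [let@root] (((\u.8) 7) * (3 * 4))
step 5: [beta@0] (8 * (3 * 4))
step 6: [delta@1] (8 * 12)
step 7: [delta@root] 96

Answer: 96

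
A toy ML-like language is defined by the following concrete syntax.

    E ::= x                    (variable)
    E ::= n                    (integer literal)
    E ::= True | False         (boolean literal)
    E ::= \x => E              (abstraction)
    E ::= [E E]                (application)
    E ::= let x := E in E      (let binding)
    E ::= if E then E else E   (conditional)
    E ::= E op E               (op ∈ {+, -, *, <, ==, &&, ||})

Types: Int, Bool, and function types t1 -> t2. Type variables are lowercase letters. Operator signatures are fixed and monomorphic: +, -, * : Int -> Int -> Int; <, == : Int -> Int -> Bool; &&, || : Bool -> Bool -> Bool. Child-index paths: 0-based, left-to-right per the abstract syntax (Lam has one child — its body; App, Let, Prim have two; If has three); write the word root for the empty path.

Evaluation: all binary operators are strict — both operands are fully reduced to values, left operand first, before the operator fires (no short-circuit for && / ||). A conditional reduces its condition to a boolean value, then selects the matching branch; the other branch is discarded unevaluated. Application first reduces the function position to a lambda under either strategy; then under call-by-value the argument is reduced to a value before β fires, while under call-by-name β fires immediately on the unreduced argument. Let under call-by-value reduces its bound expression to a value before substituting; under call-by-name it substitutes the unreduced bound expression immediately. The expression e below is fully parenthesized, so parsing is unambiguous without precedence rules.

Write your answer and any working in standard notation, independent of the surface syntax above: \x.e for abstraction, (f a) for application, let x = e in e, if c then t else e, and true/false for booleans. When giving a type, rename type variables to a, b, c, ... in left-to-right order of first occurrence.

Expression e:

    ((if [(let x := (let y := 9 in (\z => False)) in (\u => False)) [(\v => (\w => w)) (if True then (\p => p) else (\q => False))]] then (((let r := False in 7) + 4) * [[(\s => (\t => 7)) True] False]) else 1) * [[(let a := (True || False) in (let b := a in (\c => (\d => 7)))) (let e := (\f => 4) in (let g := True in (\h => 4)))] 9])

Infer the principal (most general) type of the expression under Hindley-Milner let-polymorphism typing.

Answer: Int

Trace:
let y : Int
\z._ : a -> Bool
let x : forall. a -> Bool
\u._ : b -> Bool
w : d
\w._ : d -> d
\v._ : c -> d -> d
  unify Bool ~ Bool
p : e
\p._ : e -> e
\q._ : f -> Bool
  unify e -> e ~ f -> Bool
  unify e ~ f
  unify f ~ Bool
  unify c -> d -> d ~ (Bool -> Bool) -> g
  unify c ~ Bool -> Bool
  unify d -> d ~ g
_ _ : d -> d
  unify b -> Bool ~ (d -> d) -> h
  unify b ~ d -> d
  unify Bool ~ h
_ _ : Bool
  unify Bool ~ Bool
let r : Bool
  unify Int ~ Int
  unify Int ~ Int
  unify Int ~ Int
\t._ : j -> Int
\s._ : i -> j -> Int
  unify i -> j -> Int ~ Bool -> k
  unify i ~ Bool
  unify j -> Int ~ k
_ _ : j -> Int
  unify j -> Int ~ Bool -> l
  unify j ~ Bool
  unify Int ~ l
_ _ : Int
  unify Int ~ Int
  unify Int ~ Int
  unify Int ~ Int
  unify Bool ~ Bool
  unify Bool ~ Bool
let a : Bool
a : Bool
let b : Bool
\d._ : n -> Int
\c._ : m -> n -> Int
\f._ : o -> Int
let e : forall. o -> Int
let g : Bool
\h._ : p -> Int
  unify m -> n -> Int ~ (p -> Int) -> q
  unify m ~ p -> Int
  unify n -> Int ~ q
_ _ : n -> Int
  unify n -> Int ~ Int -> r
  unify n ~ Int
  unify Int ~ r
_ _ : Int
  unify Int ~ Int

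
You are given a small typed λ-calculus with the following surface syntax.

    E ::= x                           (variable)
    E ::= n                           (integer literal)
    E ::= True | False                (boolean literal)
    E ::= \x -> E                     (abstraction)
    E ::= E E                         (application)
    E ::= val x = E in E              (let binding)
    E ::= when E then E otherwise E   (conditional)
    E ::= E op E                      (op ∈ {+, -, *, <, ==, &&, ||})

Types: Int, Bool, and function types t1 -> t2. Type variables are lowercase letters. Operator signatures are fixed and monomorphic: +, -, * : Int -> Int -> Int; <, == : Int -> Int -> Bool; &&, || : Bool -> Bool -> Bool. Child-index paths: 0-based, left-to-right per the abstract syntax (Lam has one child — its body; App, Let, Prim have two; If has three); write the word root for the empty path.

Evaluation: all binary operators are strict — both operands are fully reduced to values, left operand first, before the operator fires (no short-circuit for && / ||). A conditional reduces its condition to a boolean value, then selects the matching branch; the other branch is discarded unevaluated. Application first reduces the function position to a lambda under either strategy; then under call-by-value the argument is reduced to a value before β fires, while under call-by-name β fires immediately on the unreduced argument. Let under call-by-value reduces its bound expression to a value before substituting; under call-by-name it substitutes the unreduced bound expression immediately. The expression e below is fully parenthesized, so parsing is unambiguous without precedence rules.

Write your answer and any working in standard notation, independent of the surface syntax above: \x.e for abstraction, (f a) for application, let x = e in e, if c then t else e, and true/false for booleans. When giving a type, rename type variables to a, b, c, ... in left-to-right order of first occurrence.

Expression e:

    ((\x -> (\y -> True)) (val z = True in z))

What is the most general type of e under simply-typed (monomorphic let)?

Answer: a -> Bool

Derivation:
\y._ : b -> Bool
\x._ : a -> b -> Bool
let z : Bool
z : Bool
  unify a -> b -> Bool ~ Bool -> c
  unify a ~ Bool
  unify b -> Bool ~ c
_ _ : b -> Bool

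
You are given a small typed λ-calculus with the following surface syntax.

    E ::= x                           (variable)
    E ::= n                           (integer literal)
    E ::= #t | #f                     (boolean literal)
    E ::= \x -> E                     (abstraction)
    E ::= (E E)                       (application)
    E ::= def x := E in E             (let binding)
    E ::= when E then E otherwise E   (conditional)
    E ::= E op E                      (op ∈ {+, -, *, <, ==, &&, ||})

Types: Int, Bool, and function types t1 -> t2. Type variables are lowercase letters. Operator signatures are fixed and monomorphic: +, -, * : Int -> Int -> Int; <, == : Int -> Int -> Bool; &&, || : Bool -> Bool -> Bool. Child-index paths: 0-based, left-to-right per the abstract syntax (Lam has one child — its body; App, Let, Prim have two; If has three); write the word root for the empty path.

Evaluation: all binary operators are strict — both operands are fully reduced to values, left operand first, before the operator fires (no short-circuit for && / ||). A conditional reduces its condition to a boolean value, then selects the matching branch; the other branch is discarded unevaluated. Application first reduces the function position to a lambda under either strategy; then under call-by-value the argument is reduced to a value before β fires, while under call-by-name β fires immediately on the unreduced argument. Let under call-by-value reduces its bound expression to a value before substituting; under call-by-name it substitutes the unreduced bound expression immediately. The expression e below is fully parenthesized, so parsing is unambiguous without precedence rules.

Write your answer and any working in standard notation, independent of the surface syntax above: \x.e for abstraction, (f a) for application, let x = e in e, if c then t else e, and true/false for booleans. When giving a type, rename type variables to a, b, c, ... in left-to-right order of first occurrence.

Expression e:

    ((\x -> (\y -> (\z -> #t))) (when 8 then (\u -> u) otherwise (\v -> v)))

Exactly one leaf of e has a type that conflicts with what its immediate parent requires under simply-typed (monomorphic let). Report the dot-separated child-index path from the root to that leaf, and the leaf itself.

Derivation:
\z._ : c -> Bool
\y._ : b -> c -> Bool
\x._ : a -> b -> c -> Bool
  unify Int ~ Bool
  FAIL: mismatch Int ~ Bool

Answer: 1.0 : 8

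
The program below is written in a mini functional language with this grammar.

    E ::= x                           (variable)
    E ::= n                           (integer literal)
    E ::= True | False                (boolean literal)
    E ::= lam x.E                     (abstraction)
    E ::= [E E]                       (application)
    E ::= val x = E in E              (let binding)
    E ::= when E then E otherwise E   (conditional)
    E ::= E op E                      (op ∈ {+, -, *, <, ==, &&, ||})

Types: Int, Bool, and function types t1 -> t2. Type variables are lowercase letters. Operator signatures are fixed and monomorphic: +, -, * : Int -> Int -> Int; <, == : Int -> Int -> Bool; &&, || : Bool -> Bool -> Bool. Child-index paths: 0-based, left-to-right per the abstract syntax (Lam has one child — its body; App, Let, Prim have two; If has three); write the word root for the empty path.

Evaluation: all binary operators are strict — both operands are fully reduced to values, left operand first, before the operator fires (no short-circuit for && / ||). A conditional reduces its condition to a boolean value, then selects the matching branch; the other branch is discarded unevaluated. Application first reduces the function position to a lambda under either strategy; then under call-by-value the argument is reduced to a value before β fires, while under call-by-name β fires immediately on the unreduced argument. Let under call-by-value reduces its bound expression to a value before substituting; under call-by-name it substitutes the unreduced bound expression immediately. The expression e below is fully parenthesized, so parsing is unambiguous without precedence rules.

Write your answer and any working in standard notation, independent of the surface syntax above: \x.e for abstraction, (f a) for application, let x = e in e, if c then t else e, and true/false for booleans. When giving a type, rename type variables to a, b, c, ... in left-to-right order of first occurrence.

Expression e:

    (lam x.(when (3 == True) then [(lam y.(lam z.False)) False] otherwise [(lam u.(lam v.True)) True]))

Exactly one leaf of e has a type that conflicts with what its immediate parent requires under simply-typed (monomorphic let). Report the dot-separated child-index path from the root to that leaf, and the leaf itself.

Answer: 0.0.1 : true

Derivation:
  unify Int ~ Int
  unify Bool ~ Int
  FAIL: mismatch Bool ~ Int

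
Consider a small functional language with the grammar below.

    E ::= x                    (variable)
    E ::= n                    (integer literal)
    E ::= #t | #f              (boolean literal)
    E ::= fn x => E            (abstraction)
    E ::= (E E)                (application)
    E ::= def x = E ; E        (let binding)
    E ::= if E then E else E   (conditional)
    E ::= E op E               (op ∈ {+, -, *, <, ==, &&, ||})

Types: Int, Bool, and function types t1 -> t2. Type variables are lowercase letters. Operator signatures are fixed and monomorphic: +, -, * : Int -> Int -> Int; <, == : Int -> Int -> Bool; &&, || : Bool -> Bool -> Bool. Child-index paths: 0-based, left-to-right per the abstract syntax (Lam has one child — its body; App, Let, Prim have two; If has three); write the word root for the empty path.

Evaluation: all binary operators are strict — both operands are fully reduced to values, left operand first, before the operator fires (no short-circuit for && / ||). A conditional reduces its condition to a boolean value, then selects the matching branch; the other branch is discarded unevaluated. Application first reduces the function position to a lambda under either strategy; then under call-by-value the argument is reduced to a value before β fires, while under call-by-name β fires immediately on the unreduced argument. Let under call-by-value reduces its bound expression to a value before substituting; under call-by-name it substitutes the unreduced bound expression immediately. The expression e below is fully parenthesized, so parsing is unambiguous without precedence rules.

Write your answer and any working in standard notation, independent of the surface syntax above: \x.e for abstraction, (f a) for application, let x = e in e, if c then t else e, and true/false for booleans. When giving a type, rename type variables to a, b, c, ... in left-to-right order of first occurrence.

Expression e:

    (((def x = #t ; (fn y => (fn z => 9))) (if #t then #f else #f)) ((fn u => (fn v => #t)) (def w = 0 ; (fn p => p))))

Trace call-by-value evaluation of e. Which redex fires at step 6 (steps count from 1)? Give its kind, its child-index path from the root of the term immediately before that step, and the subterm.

Answer: beta at root : ((\z.9) (\v.true))

Working:
step 0: (((let x = true in (\y.(\z.9))) (if true then false else false)) ((\u.(\v.true)) (let w = 0 in (\p.p))))
step 1: [let@0.0] (((\y.(\z.9)) (if true then false else false)) ((\u.(\v.true)) (let w = 0 in (\p.p))))
step 2: [if@0.1] (((\y.(\z.9)) false) ((\u.(\v.true)) (let w = 0 in (\p.p))))
step 3: [beta@0] ((\z.9) ((\u.(\v.true)) (let w = 0 in (\p.p))))
step 4: [let@1.1] ((\z.9) ((\u.(\v.true)) (\p.p)))
step 5: [beta@1] ((\z.9) (\v.true))
step 6: [beta@root] 9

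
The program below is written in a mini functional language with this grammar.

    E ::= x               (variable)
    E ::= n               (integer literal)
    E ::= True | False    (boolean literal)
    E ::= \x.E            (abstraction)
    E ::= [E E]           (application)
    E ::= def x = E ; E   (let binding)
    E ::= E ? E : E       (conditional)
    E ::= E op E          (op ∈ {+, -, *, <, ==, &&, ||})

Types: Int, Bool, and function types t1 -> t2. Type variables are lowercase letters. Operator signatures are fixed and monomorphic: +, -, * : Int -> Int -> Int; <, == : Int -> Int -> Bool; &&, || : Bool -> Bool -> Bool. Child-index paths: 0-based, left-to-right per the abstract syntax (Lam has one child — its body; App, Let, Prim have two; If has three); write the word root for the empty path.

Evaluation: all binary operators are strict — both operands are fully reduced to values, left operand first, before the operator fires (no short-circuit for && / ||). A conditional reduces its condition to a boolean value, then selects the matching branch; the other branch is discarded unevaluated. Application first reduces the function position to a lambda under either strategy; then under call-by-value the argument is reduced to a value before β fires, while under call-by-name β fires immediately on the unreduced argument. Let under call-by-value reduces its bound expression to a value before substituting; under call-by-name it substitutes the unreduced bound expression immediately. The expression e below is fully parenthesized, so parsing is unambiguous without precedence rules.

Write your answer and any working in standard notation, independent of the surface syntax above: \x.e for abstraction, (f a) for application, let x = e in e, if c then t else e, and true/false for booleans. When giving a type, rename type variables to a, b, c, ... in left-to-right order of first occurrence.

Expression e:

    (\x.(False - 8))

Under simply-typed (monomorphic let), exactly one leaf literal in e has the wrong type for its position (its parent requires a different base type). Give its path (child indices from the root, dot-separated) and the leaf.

Answer: 0.0 : false

Working:
  unify Bool ~ Int
  FAIL: mismatch Bool ~ Int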